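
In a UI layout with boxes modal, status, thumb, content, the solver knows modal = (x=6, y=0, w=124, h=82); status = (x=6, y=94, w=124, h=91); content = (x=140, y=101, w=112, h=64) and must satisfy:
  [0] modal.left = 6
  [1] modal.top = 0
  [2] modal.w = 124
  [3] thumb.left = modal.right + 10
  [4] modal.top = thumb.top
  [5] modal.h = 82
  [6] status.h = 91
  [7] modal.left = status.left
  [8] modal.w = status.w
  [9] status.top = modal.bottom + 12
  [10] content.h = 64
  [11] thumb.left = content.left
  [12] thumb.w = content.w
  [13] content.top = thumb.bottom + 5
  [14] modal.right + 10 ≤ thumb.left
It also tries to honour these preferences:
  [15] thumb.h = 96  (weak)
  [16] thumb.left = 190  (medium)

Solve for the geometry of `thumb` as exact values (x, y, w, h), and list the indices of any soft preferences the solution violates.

thumb = (x=140, y=0, w=112, h=96)
violated soft preferences: 16

1. thumb.x = 140  [thumb.left = modal.right + 10]
2. thumb.y = 0  [modal.top = thumb.top]
3. thumb.w = 112  [thumb.w = content.w]
4. thumb.h = 96  [content.top = thumb.bottom + 5]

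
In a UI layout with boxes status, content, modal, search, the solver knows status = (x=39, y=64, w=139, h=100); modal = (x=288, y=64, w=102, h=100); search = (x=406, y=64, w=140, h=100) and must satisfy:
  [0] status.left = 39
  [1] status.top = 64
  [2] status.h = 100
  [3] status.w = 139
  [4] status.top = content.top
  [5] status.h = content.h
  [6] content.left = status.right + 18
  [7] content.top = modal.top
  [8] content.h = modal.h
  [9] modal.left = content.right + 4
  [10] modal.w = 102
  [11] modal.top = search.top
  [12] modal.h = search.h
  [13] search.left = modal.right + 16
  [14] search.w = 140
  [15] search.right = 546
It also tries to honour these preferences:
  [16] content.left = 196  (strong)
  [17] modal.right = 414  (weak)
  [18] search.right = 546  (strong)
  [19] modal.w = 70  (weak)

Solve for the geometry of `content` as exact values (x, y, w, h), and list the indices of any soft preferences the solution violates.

1. content.y = 64  [status.top = content.top]
2. content.h = 100  [status.h = content.h]
3. content.x = 196  [content.left = status.right + 18]
4. content.w = 88  [modal.left = content.right + 4]

content = (x=196, y=64, w=88, h=100)
violated soft preferences: 17, 19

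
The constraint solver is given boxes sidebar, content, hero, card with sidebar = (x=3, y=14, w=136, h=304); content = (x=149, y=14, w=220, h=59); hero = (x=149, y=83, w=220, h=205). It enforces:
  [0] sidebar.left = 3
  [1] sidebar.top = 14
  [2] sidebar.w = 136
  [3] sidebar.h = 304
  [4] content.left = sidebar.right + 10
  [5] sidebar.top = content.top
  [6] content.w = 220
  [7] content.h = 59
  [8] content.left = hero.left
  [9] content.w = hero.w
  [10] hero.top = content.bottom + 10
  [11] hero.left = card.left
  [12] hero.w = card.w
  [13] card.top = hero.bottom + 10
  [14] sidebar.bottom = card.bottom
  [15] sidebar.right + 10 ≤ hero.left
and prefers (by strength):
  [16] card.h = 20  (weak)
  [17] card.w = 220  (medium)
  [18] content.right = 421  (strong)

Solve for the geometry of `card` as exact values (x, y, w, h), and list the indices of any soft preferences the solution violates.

card = (x=149, y=298, w=220, h=20)
violated soft preferences: 18

1. card.x = 149  [hero.left = card.left]
2. card.w = 220  [hero.w = card.w]
3. card.y = 298  [card.top = hero.bottom + 10]
4. card.h = 20  [sidebar.bottom = card.bottom]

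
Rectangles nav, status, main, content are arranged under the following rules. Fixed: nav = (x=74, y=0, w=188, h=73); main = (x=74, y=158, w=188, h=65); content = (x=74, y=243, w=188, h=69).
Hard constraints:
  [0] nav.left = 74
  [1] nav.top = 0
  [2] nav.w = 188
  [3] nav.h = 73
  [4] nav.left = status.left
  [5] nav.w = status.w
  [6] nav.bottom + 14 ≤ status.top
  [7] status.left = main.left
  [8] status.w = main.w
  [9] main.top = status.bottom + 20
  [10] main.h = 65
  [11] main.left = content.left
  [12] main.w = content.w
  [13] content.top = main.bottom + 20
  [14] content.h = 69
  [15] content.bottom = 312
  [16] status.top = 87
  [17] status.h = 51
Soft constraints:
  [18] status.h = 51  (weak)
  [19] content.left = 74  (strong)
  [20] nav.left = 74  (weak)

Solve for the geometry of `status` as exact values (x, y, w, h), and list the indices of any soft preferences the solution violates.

1. status.x = 74  [nav.left = status.left]
2. status.w = 188  [nav.w = status.w]
3. status.y = 87  [status.top = 87]
4. status.h = 51  [status.h = 51]

status = (x=74, y=87, w=188, h=51)
violated soft preferences: none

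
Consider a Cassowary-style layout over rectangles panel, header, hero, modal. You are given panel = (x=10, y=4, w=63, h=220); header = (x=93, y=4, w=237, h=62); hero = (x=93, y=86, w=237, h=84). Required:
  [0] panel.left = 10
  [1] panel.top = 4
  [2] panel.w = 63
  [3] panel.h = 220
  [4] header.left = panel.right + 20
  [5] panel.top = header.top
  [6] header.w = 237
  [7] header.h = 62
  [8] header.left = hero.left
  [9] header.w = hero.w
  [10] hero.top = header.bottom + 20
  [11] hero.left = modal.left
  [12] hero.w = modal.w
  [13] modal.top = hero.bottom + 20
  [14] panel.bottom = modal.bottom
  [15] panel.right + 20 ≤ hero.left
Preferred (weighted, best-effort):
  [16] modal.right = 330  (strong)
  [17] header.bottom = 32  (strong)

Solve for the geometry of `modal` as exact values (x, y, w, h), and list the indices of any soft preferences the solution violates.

modal = (x=93, y=190, w=237, h=34)
violated soft preferences: 17

1. modal.x = 93  [hero.left = modal.left]
2. modal.w = 237  [hero.w = modal.w]
3. modal.y = 190  [modal.top = hero.bottom + 20]
4. modal.h = 34  [panel.bottom = modal.bottom]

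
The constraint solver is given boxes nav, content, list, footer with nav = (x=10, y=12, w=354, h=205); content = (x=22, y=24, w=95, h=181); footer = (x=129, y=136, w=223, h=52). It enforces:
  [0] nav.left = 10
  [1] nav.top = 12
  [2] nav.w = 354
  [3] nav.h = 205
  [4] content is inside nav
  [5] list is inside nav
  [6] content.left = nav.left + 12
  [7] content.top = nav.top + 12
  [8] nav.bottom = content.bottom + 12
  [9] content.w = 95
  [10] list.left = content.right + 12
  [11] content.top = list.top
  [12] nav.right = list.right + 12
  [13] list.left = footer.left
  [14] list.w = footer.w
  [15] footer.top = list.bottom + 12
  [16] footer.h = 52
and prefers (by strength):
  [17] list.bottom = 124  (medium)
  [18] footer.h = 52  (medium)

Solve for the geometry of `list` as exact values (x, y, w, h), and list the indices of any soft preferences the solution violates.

list = (x=129, y=24, w=223, h=100)
violated soft preferences: none

1. list.x = 129  [list.left = content.right + 12]
2. list.y = 24  [content.top = list.top]
3. list.w = 223  [nav.right = list.right + 12]
4. list.h = 100  [footer.top = list.bottom + 12]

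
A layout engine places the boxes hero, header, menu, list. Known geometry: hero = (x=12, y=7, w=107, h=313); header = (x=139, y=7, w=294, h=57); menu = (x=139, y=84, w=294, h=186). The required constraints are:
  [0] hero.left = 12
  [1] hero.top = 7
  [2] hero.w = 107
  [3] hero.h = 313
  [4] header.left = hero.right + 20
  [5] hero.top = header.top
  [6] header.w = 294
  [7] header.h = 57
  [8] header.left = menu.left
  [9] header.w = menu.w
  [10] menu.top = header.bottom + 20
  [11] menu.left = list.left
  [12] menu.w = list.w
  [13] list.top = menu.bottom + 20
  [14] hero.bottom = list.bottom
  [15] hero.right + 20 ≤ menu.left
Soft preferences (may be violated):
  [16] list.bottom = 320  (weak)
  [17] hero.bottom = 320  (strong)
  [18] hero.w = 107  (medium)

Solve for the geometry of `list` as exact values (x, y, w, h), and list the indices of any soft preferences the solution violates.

1. list.x = 139  [menu.left = list.left]
2. list.w = 294  [menu.w = list.w]
3. list.y = 290  [list.top = menu.bottom + 20]
4. list.h = 30  [hero.bottom = list.bottom]

list = (x=139, y=290, w=294, h=30)
violated soft preferences: none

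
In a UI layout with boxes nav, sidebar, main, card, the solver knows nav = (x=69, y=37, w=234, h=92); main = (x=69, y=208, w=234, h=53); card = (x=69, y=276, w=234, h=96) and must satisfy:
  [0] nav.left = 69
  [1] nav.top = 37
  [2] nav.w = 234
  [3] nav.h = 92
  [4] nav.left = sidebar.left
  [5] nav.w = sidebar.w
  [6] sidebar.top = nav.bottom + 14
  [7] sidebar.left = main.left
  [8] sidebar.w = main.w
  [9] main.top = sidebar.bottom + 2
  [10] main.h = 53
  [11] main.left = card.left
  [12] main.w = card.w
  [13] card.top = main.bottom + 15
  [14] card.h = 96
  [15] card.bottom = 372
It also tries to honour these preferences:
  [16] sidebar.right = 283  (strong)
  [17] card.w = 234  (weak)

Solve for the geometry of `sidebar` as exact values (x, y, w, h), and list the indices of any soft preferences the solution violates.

sidebar = (x=69, y=143, w=234, h=63)
violated soft preferences: 16

1. sidebar.x = 69  [nav.left = sidebar.left]
2. sidebar.w = 234  [nav.w = sidebar.w]
3. sidebar.y = 143  [sidebar.top = nav.bottom + 14]
4. sidebar.h = 63  [main.top = sidebar.bottom + 2]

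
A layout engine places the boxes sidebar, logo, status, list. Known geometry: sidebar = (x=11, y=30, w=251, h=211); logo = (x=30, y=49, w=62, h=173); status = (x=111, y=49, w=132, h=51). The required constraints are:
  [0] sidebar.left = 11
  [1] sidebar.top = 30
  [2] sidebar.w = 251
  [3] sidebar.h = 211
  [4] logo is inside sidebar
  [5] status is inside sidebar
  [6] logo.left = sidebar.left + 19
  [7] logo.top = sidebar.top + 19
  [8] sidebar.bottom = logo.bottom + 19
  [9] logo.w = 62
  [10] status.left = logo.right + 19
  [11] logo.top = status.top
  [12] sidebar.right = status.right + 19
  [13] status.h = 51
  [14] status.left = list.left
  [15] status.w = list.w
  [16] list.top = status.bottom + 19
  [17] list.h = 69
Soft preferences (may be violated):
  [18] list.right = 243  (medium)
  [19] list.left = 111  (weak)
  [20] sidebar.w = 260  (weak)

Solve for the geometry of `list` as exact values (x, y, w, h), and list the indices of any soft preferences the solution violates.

1. list.x = 111  [status.left = list.left]
2. list.w = 132  [status.w = list.w]
3. list.y = 119  [list.top = status.bottom + 19]
4. list.h = 69  [list.h = 69]

list = (x=111, y=119, w=132, h=69)
violated soft preferences: 20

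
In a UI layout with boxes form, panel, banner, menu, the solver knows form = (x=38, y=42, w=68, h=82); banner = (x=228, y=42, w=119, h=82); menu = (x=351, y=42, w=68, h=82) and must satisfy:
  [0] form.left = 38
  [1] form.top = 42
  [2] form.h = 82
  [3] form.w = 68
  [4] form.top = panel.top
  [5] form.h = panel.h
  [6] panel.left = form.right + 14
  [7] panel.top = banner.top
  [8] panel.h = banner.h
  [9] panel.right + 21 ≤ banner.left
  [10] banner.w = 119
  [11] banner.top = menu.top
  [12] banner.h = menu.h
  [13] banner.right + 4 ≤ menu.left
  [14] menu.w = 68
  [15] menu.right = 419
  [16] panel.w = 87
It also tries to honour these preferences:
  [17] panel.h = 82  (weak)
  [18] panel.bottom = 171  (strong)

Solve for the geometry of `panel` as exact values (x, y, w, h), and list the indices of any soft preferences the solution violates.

panel = (x=120, y=42, w=87, h=82)
violated soft preferences: 18

1. panel.y = 42  [form.top = panel.top]
2. panel.h = 82  [form.h = panel.h]
3. panel.x = 120  [panel.left = form.right + 14]
4. panel.w = 87  [panel.w = 87]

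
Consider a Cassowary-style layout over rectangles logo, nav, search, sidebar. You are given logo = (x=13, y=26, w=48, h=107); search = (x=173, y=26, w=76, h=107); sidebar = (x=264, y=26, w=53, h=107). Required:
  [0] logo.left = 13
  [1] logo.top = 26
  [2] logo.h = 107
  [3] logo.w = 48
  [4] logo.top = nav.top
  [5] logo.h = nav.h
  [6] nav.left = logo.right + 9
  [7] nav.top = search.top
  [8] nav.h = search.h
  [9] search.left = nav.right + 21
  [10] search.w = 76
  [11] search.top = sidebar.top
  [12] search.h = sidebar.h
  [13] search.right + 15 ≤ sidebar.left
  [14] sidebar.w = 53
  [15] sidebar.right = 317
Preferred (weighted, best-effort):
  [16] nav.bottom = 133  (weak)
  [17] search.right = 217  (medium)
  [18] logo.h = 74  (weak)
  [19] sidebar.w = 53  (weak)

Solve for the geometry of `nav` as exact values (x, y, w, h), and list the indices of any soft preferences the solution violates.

nav = (x=70, y=26, w=82, h=107)
violated soft preferences: 17, 18

1. nav.y = 26  [logo.top = nav.top]
2. nav.h = 107  [logo.h = nav.h]
3. nav.x = 70  [nav.left = logo.right + 9]
4. nav.w = 82  [search.left = nav.right + 21]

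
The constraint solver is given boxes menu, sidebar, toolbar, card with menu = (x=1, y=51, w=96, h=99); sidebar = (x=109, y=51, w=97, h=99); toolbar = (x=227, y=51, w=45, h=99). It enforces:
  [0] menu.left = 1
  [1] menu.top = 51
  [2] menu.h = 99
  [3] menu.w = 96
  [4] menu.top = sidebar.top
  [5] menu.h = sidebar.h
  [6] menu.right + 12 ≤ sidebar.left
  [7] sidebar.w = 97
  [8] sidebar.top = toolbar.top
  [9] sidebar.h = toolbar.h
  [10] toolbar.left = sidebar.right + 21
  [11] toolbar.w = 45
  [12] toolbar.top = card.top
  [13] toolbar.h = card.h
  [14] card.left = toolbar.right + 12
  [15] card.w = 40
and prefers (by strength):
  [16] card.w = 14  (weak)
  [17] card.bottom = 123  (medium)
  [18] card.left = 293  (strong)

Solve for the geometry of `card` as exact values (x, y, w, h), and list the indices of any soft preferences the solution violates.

card = (x=284, y=51, w=40, h=99)
violated soft preferences: 16, 17, 18

1. card.y = 51  [toolbar.top = card.top]
2. card.h = 99  [toolbar.h = card.h]
3. card.x = 284  [card.left = toolbar.right + 12]
4. card.w = 40  [card.w = 40]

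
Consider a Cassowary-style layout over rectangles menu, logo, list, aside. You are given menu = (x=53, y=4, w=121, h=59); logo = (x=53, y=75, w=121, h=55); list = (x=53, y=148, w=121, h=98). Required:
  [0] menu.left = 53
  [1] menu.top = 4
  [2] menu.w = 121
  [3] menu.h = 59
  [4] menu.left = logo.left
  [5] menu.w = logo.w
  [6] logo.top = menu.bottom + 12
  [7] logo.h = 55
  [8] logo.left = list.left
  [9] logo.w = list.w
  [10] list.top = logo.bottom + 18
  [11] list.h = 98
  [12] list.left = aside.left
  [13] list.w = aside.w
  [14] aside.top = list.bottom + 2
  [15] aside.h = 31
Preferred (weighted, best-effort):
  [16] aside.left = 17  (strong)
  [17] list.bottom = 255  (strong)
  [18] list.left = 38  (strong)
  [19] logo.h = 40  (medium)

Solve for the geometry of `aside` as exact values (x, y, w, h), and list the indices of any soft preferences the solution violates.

aside = (x=53, y=248, w=121, h=31)
violated soft preferences: 16, 17, 18, 19

1. aside.x = 53  [list.left = aside.left]
2. aside.w = 121  [list.w = aside.w]
3. aside.y = 248  [aside.top = list.bottom + 2]
4. aside.h = 31  [aside.h = 31]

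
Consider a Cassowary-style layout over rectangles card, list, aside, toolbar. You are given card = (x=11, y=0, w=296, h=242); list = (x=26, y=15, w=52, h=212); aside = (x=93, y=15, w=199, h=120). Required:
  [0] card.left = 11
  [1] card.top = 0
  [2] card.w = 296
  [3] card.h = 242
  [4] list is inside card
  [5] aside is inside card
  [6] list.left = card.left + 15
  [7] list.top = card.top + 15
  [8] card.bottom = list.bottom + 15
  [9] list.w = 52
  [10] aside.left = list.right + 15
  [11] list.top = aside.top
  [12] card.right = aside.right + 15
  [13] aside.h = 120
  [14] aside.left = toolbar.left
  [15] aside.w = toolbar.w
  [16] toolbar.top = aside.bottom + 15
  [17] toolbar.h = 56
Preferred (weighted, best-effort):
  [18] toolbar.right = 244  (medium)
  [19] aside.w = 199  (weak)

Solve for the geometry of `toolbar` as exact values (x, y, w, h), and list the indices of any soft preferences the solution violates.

toolbar = (x=93, y=150, w=199, h=56)
violated soft preferences: 18

1. toolbar.x = 93  [aside.left = toolbar.left]
2. toolbar.w = 199  [aside.w = toolbar.w]
3. toolbar.y = 150  [toolbar.top = aside.bottom + 15]
4. toolbar.h = 56  [toolbar.h = 56]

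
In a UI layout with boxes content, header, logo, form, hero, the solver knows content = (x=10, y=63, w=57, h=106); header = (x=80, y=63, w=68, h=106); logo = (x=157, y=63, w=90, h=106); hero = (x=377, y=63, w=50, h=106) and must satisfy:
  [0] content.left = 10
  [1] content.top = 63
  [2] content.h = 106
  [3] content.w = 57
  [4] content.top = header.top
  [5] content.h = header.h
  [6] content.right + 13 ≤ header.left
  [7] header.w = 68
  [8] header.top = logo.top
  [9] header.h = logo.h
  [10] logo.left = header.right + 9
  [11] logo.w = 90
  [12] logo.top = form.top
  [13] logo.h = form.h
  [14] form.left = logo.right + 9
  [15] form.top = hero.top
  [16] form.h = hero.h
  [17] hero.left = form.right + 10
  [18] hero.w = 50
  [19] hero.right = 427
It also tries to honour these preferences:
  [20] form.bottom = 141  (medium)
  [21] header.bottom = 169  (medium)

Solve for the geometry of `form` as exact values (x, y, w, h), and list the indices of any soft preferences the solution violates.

1. form.y = 63  [logo.top = form.top]
2. form.h = 106  [logo.h = form.h]
3. form.x = 256  [form.left = logo.right + 9]
4. form.w = 111  [hero.left = form.right + 10]

form = (x=256, y=63, w=111, h=106)
violated soft preferences: 20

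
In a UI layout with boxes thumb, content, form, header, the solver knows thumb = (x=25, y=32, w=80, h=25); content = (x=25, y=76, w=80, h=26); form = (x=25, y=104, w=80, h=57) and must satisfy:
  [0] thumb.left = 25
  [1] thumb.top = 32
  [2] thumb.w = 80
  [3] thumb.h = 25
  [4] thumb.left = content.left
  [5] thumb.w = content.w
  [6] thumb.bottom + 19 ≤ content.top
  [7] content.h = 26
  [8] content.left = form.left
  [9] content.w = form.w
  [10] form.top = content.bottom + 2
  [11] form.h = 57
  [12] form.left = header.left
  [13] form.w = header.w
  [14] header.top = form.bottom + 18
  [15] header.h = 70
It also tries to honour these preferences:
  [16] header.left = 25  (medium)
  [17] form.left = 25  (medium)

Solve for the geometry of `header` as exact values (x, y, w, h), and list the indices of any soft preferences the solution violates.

1. header.x = 25  [form.left = header.left]
2. header.w = 80  [form.w = header.w]
3. header.y = 179  [header.top = form.bottom + 18]
4. header.h = 70  [header.h = 70]

header = (x=25, y=179, w=80, h=70)
violated soft preferences: none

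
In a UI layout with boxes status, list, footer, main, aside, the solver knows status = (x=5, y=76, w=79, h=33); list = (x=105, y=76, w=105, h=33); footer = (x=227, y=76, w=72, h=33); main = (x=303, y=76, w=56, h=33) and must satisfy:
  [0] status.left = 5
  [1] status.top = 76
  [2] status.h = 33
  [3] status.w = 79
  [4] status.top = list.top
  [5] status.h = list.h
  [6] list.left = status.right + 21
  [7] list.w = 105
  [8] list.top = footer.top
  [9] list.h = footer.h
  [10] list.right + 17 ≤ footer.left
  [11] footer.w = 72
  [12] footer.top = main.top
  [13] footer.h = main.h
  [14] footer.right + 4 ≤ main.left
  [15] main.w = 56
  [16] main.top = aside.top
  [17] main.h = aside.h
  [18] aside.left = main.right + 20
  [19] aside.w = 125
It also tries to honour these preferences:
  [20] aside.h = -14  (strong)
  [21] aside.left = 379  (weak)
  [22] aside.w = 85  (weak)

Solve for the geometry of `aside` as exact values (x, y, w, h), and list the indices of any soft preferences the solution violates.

1. aside.y = 76  [main.top = aside.top]
2. aside.h = 33  [main.h = aside.h]
3. aside.x = 379  [aside.left = main.right + 20]
4. aside.w = 125  [aside.w = 125]

aside = (x=379, y=76, w=125, h=33)
violated soft preferences: 20, 22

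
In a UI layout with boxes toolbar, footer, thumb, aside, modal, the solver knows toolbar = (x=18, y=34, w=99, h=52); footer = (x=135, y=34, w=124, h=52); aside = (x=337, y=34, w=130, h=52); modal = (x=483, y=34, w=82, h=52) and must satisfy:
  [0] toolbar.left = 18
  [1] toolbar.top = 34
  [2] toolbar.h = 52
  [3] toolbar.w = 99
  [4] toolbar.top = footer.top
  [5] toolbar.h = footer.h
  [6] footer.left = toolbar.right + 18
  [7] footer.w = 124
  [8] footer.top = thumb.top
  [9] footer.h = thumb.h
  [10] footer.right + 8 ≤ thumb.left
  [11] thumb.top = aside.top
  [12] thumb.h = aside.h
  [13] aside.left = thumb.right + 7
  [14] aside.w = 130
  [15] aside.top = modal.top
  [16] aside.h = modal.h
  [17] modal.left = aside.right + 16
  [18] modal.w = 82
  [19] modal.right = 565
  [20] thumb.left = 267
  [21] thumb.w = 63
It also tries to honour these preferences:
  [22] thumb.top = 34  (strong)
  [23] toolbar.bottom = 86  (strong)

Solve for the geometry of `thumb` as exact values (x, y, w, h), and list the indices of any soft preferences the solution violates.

thumb = (x=267, y=34, w=63, h=52)
violated soft preferences: none

1. thumb.y = 34  [footer.top = thumb.top]
2. thumb.h = 52  [footer.h = thumb.h]
3. thumb.x = 267  [thumb.left = 267]
4. thumb.w = 63  [thumb.w = 63]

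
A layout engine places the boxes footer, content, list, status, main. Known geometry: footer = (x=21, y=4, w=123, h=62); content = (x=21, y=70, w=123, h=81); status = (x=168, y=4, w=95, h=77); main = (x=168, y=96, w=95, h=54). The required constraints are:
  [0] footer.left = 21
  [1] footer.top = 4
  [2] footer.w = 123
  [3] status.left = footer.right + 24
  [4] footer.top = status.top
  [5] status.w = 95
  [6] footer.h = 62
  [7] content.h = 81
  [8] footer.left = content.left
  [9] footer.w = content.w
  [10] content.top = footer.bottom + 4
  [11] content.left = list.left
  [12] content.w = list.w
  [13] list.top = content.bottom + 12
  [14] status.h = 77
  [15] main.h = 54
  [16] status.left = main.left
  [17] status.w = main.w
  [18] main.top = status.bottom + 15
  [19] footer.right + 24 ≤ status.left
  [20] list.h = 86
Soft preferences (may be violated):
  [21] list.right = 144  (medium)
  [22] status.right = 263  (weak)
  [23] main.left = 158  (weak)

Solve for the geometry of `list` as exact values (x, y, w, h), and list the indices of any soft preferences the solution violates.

1. list.x = 21  [content.left = list.left]
2. list.w = 123  [content.w = list.w]
3. list.y = 163  [list.top = content.bottom + 12]
4. list.h = 86  [list.h = 86]

list = (x=21, y=163, w=123, h=86)
violated soft preferences: 23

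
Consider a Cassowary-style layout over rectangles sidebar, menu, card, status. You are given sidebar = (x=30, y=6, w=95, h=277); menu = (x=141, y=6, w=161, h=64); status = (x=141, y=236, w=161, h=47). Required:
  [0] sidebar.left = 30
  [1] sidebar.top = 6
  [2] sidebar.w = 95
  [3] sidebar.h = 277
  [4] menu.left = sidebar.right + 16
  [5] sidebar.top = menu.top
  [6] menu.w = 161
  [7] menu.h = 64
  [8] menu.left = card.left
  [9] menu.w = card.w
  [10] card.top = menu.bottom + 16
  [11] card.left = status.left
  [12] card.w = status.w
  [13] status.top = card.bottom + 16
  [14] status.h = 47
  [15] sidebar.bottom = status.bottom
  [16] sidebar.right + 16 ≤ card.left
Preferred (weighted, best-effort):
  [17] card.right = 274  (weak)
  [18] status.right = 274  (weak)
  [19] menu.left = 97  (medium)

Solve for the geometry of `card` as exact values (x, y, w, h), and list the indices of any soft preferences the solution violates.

1. card.x = 141  [menu.left = card.left]
2. card.w = 161  [menu.w = card.w]
3. card.y = 86  [card.top = menu.bottom + 16]
4. card.h = 134  [status.top = card.bottom + 16]

card = (x=141, y=86, w=161, h=134)
violated soft preferences: 17, 18, 19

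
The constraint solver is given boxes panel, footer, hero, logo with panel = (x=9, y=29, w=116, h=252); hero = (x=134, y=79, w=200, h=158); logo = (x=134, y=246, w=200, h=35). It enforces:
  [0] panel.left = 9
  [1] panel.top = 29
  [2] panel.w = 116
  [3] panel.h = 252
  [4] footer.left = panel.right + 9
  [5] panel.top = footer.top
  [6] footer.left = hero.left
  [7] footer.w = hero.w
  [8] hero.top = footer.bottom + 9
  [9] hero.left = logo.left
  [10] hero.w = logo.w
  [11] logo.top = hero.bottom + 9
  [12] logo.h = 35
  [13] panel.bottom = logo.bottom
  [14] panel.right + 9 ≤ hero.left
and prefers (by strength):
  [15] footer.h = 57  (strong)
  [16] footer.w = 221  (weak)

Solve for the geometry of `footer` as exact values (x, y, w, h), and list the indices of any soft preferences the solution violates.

footer = (x=134, y=29, w=200, h=41)
violated soft preferences: 15, 16

1. footer.x = 134  [footer.left = panel.right + 9]
2. footer.y = 29  [panel.top = footer.top]
3. footer.w = 200  [footer.w = hero.w]
4. footer.h = 41  [hero.top = footer.bottom + 9]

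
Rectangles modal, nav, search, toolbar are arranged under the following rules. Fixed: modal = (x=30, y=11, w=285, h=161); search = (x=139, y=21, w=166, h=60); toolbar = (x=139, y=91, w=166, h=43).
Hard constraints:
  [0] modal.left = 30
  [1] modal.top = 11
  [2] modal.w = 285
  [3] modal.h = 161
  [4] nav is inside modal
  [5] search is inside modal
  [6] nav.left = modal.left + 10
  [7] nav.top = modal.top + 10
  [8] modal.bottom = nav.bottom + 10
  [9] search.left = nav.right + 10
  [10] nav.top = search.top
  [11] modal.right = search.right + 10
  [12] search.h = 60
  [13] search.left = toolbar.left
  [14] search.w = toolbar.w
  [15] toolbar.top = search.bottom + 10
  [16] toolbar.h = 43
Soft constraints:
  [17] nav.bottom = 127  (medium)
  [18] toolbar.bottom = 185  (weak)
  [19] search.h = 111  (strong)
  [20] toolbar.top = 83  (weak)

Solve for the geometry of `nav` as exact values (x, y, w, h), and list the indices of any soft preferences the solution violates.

nav = (x=40, y=21, w=89, h=141)
violated soft preferences: 17, 18, 19, 20

1. nav.x = 40  [nav.left = modal.left + 10]
2. nav.y = 21  [nav.top = modal.top + 10]
3. nav.h = 141  [modal.bottom = nav.bottom + 10]
4. nav.w = 89  [search.left = nav.right + 10]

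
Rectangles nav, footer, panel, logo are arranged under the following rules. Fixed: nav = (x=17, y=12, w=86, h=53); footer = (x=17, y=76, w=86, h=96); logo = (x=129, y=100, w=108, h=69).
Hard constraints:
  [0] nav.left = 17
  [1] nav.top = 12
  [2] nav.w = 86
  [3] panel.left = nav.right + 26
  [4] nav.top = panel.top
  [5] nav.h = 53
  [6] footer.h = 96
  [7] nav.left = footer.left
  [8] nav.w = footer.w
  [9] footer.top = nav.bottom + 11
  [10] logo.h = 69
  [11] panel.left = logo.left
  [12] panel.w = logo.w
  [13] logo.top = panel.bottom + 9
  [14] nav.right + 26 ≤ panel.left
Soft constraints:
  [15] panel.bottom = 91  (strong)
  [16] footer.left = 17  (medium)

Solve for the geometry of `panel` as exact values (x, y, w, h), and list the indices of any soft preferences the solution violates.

1. panel.x = 129  [panel.left = nav.right + 26]
2. panel.y = 12  [nav.top = panel.top]
3. panel.w = 108  [panel.w = logo.w]
4. panel.h = 79  [logo.top = panel.bottom + 9]

panel = (x=129, y=12, w=108, h=79)
violated soft preferences: none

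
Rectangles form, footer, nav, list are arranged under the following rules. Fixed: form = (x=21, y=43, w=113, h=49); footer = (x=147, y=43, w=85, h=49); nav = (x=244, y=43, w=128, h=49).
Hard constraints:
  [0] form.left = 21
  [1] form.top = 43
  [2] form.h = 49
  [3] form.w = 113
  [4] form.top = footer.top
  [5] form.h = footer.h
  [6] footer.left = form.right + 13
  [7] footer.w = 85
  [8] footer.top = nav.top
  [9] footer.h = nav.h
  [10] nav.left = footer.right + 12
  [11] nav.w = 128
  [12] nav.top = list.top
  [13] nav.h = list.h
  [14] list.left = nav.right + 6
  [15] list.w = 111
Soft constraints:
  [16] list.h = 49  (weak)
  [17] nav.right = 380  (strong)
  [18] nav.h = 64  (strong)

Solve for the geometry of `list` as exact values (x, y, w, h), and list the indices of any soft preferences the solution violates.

1. list.y = 43  [nav.top = list.top]
2. list.h = 49  [nav.h = list.h]
3. list.x = 378  [list.left = nav.right + 6]
4. list.w = 111  [list.w = 111]

list = (x=378, y=43, w=111, h=49)
violated soft preferences: 17, 18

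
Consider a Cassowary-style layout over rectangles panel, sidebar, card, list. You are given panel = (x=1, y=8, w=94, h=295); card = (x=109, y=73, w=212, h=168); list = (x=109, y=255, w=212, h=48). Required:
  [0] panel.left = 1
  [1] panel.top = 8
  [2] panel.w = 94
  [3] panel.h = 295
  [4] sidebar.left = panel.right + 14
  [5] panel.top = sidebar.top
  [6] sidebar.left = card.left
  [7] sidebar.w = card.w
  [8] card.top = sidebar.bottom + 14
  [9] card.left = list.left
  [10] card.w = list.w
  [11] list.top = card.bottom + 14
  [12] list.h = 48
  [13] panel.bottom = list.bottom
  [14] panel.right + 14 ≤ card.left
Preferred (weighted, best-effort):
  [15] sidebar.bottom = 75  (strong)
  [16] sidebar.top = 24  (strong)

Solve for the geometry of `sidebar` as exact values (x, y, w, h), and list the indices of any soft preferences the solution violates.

1. sidebar.x = 109  [sidebar.left = panel.right + 14]
2. sidebar.y = 8  [panel.top = sidebar.top]
3. sidebar.w = 212  [sidebar.w = card.w]
4. sidebar.h = 51  [card.top = sidebar.bottom + 14]

sidebar = (x=109, y=8, w=212, h=51)
violated soft preferences: 15, 16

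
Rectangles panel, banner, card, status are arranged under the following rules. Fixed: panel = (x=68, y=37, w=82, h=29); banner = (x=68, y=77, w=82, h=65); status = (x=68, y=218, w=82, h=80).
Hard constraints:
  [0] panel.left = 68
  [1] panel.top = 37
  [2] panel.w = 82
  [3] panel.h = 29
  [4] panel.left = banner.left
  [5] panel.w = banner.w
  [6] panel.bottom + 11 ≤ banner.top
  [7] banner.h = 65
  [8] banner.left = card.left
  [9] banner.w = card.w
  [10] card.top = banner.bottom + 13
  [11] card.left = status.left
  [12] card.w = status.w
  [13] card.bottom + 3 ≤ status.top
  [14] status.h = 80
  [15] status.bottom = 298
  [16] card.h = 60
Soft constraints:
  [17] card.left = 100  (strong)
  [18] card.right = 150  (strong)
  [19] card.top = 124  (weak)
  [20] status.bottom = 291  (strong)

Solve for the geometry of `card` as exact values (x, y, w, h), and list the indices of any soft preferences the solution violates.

1. card.x = 68  [banner.left = card.left]
2. card.w = 82  [banner.w = card.w]
3. card.y = 155  [card.top = banner.bottom + 13]
4. card.h = 60  [card.h = 60]

card = (x=68, y=155, w=82, h=60)
violated soft preferences: 17, 19, 20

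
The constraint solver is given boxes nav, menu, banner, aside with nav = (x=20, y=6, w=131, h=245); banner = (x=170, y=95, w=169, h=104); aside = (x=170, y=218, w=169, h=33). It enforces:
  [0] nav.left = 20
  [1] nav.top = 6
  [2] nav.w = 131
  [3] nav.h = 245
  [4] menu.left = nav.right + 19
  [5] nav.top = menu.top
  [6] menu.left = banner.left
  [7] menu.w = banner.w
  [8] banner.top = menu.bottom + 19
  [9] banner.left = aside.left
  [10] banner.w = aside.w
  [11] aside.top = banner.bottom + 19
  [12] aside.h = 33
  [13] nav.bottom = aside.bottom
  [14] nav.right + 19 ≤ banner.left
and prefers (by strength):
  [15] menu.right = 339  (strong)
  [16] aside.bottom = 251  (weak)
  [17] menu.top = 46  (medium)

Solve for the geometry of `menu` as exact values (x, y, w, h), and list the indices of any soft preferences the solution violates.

menu = (x=170, y=6, w=169, h=70)
violated soft preferences: 17

1. menu.x = 170  [menu.left = nav.right + 19]
2. menu.y = 6  [nav.top = menu.top]
3. menu.w = 169  [menu.w = banner.w]
4. menu.h = 70  [banner.top = menu.bottom + 19]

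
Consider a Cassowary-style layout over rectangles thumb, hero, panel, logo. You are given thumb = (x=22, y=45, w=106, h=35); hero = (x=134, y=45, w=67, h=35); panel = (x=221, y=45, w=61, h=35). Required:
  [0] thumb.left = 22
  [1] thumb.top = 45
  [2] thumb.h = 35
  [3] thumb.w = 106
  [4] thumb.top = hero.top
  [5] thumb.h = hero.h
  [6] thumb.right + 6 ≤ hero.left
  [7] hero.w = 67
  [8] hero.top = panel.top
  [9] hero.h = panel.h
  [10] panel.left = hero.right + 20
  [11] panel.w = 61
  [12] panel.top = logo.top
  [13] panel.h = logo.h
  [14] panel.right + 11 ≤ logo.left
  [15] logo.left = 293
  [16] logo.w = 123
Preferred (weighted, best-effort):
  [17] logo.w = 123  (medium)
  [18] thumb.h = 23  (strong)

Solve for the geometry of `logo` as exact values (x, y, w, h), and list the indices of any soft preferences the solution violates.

1. logo.y = 45  [panel.top = logo.top]
2. logo.h = 35  [panel.h = logo.h]
3. logo.x = 293  [logo.left = 293]
4. logo.w = 123  [logo.w = 123]

logo = (x=293, y=45, w=123, h=35)
violated soft preferences: 18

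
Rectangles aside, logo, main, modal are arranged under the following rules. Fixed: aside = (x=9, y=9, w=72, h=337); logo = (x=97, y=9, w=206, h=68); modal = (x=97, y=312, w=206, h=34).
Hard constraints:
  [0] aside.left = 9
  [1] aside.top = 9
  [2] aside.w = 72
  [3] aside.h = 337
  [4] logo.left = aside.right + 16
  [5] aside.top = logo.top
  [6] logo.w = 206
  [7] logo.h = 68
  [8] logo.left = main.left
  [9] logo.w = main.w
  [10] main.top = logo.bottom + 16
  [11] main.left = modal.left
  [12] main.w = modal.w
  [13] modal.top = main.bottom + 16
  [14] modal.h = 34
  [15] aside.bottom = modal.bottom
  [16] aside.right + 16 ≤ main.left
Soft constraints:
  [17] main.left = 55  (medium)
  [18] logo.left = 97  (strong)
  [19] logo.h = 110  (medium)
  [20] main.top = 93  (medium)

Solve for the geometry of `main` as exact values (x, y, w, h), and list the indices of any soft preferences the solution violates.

main = (x=97, y=93, w=206, h=203)
violated soft preferences: 17, 19

1. main.x = 97  [logo.left = main.left]
2. main.w = 206  [logo.w = main.w]
3. main.y = 93  [main.top = logo.bottom + 16]
4. main.h = 203  [modal.top = main.bottom + 16]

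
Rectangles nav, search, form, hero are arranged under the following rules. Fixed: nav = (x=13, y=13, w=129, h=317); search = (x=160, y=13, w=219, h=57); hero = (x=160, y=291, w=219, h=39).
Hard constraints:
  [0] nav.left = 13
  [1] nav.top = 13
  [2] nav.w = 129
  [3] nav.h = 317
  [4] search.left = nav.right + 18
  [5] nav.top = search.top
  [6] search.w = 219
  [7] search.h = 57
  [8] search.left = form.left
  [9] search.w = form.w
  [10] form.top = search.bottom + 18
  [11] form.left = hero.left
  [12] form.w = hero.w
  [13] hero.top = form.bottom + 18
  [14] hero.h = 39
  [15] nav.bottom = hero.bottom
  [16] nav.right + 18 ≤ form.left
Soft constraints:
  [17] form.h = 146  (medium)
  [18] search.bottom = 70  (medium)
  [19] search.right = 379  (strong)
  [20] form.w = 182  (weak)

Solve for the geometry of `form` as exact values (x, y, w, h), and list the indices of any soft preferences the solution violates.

form = (x=160, y=88, w=219, h=185)
violated soft preferences: 17, 20

1. form.x = 160  [search.left = form.left]
2. form.w = 219  [search.w = form.w]
3. form.y = 88  [form.top = search.bottom + 18]
4. form.h = 185  [hero.top = form.bottom + 18]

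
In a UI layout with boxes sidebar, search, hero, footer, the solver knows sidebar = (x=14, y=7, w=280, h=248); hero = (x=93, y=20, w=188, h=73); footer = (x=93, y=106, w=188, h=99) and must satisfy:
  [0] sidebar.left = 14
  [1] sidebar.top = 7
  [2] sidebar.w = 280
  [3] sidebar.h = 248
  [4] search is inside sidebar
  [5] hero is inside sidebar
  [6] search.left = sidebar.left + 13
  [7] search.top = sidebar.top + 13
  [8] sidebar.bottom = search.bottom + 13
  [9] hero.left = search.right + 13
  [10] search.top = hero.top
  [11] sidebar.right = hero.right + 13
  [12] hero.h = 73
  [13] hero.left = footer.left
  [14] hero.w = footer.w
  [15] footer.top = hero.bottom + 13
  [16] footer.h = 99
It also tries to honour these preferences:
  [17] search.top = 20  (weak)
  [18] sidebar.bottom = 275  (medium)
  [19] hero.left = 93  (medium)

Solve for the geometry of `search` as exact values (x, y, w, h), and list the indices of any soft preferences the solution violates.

search = (x=27, y=20, w=53, h=222)
violated soft preferences: 18

1. search.x = 27  [search.left = sidebar.left + 13]
2. search.y = 20  [search.top = sidebar.top + 13]
3. search.h = 222  [sidebar.bottom = search.bottom + 13]
4. search.w = 53  [hero.left = search.right + 13]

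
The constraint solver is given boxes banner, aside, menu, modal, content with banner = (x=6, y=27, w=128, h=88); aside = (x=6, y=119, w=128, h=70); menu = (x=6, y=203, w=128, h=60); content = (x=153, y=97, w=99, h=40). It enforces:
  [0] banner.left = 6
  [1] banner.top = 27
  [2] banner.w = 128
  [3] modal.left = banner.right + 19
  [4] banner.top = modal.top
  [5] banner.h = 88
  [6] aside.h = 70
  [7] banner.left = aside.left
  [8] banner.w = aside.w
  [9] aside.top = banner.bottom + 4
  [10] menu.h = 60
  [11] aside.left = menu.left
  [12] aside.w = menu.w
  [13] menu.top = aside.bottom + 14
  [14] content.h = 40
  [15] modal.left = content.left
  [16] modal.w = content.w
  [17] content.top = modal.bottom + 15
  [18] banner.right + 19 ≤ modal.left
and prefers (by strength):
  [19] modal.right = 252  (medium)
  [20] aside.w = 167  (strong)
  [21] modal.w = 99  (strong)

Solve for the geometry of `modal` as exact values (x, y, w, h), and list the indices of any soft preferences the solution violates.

modal = (x=153, y=27, w=99, h=55)
violated soft preferences: 20

1. modal.x = 153  [modal.left = banner.right + 19]
2. modal.y = 27  [banner.top = modal.top]
3. modal.w = 99  [modal.w = content.w]
4. modal.h = 55  [content.top = modal.bottom + 15]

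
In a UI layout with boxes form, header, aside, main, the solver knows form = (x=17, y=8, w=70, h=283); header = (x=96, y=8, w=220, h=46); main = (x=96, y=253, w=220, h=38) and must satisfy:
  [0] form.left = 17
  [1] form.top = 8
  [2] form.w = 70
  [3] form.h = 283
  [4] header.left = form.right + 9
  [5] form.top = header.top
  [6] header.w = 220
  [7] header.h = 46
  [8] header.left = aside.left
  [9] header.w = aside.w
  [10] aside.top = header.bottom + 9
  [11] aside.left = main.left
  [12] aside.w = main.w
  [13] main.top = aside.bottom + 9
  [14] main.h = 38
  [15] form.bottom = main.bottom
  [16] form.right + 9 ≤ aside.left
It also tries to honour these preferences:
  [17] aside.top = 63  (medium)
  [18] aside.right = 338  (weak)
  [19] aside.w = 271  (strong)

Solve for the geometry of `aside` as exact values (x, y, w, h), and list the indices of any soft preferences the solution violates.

aside = (x=96, y=63, w=220, h=181)
violated soft preferences: 18, 19

1. aside.x = 96  [header.left = aside.left]
2. aside.w = 220  [header.w = aside.w]
3. aside.y = 63  [aside.top = header.bottom + 9]
4. aside.h = 181  [main.top = aside.bottom + 9]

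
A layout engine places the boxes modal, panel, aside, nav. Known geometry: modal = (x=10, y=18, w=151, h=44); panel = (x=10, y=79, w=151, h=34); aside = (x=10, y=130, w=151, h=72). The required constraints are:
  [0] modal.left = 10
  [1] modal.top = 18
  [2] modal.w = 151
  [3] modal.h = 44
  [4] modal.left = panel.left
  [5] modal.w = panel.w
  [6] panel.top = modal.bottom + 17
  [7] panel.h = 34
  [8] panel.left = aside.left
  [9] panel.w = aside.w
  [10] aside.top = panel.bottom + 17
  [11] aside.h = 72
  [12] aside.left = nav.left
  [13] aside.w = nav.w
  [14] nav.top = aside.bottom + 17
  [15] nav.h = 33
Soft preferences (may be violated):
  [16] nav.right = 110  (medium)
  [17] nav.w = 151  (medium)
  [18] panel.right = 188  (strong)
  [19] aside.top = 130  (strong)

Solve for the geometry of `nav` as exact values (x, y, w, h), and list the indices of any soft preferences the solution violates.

1. nav.x = 10  [aside.left = nav.left]
2. nav.w = 151  [aside.w = nav.w]
3. nav.y = 219  [nav.top = aside.bottom + 17]
4. nav.h = 33  [nav.h = 33]

nav = (x=10, y=219, w=151, h=33)
violated soft preferences: 16, 18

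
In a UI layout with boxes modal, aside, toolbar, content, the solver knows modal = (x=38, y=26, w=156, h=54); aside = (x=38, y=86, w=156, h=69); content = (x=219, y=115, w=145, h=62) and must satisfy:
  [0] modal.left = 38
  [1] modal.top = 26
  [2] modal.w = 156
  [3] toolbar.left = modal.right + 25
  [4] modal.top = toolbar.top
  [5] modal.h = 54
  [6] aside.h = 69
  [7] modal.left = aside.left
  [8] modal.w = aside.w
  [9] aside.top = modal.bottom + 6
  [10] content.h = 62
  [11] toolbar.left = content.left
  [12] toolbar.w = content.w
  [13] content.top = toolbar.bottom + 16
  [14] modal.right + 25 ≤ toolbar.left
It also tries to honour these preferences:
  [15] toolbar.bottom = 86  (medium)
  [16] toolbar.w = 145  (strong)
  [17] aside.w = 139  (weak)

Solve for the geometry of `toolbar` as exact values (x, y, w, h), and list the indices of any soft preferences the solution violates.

1. toolbar.x = 219  [toolbar.left = modal.right + 25]
2. toolbar.y = 26  [modal.top = toolbar.top]
3. toolbar.w = 145  [toolbar.w = content.w]
4. toolbar.h = 73  [content.top = toolbar.bottom + 16]

toolbar = (x=219, y=26, w=145, h=73)
violated soft preferences: 15, 17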